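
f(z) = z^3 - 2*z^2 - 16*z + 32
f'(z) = 3*z^2 - 4*z - 16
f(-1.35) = 47.49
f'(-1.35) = -5.13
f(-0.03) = 32.48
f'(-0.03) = -15.88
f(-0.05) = 32.79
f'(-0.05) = -15.79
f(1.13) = 12.81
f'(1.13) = -16.69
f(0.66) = 20.86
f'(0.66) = -17.33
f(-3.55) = 18.86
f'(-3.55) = 36.01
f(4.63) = 14.30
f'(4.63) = 29.79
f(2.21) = -2.33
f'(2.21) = -10.19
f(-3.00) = 35.00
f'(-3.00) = 23.00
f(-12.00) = -1792.00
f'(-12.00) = 464.00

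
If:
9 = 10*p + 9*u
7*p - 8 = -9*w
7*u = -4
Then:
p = 99/70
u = -4/7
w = -19/90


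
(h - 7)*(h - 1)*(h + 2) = h^3 - 6*h^2 - 9*h + 14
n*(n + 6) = n^2 + 6*n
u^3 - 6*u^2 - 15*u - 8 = (u - 8)*(u + 1)^2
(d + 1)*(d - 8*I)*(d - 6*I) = d^3 + d^2 - 14*I*d^2 - 48*d - 14*I*d - 48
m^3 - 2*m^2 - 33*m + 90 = (m - 5)*(m - 3)*(m + 6)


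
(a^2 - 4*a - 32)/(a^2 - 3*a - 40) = (a + 4)/(a + 5)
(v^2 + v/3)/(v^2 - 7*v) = (v + 1/3)/(v - 7)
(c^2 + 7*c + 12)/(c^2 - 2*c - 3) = (c^2 + 7*c + 12)/(c^2 - 2*c - 3)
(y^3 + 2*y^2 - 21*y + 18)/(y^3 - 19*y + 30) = (y^2 + 5*y - 6)/(y^2 + 3*y - 10)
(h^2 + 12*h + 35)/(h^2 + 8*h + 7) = (h + 5)/(h + 1)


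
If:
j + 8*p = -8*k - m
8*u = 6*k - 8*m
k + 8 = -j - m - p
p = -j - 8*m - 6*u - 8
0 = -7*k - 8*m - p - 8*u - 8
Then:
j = -248/21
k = -16/21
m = 8/3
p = 40/21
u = -68/21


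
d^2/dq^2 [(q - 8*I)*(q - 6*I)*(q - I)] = 6*q - 30*I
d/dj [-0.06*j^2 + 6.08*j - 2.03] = 6.08 - 0.12*j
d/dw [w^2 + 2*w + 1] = 2*w + 2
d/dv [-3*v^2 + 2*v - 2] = 2 - 6*v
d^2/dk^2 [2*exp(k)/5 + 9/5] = 2*exp(k)/5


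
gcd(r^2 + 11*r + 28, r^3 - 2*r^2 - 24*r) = r + 4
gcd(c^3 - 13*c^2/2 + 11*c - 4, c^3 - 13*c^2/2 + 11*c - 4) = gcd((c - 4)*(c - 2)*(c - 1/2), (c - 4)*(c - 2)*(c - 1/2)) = c^3 - 13*c^2/2 + 11*c - 4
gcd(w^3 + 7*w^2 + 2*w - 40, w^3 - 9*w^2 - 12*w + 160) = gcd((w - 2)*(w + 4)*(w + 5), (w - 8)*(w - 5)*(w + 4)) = w + 4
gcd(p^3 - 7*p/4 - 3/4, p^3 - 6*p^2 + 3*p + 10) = p + 1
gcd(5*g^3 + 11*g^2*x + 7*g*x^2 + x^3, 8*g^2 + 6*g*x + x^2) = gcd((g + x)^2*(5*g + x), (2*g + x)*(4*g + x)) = 1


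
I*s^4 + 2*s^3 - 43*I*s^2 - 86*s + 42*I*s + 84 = (s - 6)*(s + 7)*(s - 2*I)*(I*s - I)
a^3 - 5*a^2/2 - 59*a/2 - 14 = (a - 7)*(a + 1/2)*(a + 4)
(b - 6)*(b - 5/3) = b^2 - 23*b/3 + 10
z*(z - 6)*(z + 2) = z^3 - 4*z^2 - 12*z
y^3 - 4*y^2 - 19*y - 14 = (y - 7)*(y + 1)*(y + 2)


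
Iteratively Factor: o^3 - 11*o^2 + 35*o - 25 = (o - 5)*(o^2 - 6*o + 5) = (o - 5)*(o - 1)*(o - 5)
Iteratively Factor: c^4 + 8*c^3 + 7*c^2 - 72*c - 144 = (c + 3)*(c^3 + 5*c^2 - 8*c - 48) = (c - 3)*(c + 3)*(c^2 + 8*c + 16) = (c - 3)*(c + 3)*(c + 4)*(c + 4)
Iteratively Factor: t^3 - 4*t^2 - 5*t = (t - 5)*(t^2 + t) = (t - 5)*(t + 1)*(t)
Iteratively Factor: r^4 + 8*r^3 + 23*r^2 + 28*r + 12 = (r + 1)*(r^3 + 7*r^2 + 16*r + 12) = (r + 1)*(r + 2)*(r^2 + 5*r + 6) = (r + 1)*(r + 2)^2*(r + 3)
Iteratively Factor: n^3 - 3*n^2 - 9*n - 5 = (n - 5)*(n^2 + 2*n + 1) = (n - 5)*(n + 1)*(n + 1)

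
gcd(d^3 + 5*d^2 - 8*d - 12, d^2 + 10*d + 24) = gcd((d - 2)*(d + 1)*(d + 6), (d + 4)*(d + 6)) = d + 6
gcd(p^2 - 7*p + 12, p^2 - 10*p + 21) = p - 3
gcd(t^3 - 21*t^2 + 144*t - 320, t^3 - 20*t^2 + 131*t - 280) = t^2 - 13*t + 40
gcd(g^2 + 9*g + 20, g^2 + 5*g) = g + 5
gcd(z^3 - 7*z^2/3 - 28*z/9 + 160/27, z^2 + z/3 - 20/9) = z^2 + z/3 - 20/9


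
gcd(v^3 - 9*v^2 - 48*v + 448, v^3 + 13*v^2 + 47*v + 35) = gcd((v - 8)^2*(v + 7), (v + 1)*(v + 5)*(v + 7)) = v + 7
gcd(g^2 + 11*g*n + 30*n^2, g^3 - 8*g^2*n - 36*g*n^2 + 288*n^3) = g + 6*n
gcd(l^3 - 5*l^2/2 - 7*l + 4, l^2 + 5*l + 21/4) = 1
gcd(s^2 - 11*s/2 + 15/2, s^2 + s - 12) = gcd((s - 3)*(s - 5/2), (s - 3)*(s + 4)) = s - 3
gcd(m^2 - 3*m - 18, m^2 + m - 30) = 1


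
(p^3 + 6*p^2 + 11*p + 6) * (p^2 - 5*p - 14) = p^5 + p^4 - 33*p^3 - 133*p^2 - 184*p - 84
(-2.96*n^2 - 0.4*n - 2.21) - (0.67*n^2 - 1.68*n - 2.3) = -3.63*n^2 + 1.28*n + 0.0899999999999999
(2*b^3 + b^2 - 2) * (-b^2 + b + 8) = -2*b^5 + b^4 + 17*b^3 + 10*b^2 - 2*b - 16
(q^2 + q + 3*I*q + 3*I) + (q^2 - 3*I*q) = 2*q^2 + q + 3*I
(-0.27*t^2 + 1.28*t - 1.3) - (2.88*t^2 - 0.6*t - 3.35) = -3.15*t^2 + 1.88*t + 2.05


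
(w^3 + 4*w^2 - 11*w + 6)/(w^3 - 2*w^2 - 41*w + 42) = (w - 1)/(w - 7)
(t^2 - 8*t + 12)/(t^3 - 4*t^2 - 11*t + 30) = (t - 6)/(t^2 - 2*t - 15)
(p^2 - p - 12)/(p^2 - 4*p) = (p + 3)/p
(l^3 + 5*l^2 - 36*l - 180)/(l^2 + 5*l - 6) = (l^2 - l - 30)/(l - 1)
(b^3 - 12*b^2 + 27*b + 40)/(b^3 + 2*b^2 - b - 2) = (b^2 - 13*b + 40)/(b^2 + b - 2)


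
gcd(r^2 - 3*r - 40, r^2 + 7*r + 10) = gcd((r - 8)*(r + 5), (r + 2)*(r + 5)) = r + 5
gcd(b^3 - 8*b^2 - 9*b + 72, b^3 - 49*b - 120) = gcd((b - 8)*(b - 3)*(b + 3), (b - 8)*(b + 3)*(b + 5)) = b^2 - 5*b - 24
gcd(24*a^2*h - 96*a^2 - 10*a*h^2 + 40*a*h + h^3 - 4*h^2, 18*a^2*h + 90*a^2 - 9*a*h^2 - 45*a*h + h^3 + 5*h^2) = 6*a - h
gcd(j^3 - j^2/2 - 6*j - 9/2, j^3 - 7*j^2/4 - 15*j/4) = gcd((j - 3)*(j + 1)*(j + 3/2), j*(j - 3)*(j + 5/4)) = j - 3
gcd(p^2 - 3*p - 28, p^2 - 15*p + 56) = p - 7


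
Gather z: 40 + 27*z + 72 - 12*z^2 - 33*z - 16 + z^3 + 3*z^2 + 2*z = z^3 - 9*z^2 - 4*z + 96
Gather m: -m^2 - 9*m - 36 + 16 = -m^2 - 9*m - 20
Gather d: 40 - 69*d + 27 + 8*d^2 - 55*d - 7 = 8*d^2 - 124*d + 60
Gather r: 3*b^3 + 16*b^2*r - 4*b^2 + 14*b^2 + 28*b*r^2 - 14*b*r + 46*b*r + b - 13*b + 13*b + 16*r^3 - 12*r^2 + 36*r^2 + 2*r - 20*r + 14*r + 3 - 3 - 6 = 3*b^3 + 10*b^2 + b + 16*r^3 + r^2*(28*b + 24) + r*(16*b^2 + 32*b - 4) - 6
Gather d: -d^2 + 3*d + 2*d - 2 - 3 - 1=-d^2 + 5*d - 6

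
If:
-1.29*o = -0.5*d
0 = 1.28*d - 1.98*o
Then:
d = 0.00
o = 0.00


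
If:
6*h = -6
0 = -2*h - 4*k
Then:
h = -1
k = 1/2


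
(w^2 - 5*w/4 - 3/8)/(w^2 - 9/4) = (4*w + 1)/(2*(2*w + 3))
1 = 1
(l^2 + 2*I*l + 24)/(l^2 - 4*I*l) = (l + 6*I)/l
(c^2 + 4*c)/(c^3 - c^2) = (c + 4)/(c*(c - 1))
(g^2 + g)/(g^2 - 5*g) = (g + 1)/(g - 5)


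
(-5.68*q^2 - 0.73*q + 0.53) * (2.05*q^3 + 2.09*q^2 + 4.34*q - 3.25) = -11.644*q^5 - 13.3677*q^4 - 25.0904*q^3 + 16.3995*q^2 + 4.6727*q - 1.7225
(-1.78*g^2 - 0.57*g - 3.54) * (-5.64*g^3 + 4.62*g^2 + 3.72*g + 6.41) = 10.0392*g^5 - 5.0088*g^4 + 10.7106*g^3 - 29.885*g^2 - 16.8225*g - 22.6914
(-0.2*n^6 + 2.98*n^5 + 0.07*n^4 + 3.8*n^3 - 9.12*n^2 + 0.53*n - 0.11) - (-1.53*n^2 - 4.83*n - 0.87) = -0.2*n^6 + 2.98*n^5 + 0.07*n^4 + 3.8*n^3 - 7.59*n^2 + 5.36*n + 0.76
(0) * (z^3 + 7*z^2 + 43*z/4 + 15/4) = 0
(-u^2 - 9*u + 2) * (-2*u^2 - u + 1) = 2*u^4 + 19*u^3 + 4*u^2 - 11*u + 2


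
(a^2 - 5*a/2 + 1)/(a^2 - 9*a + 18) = (a^2 - 5*a/2 + 1)/(a^2 - 9*a + 18)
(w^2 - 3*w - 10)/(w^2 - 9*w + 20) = (w + 2)/(w - 4)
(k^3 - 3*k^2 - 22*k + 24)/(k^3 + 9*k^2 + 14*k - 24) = (k - 6)/(k + 6)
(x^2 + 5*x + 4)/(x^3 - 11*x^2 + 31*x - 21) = (x^2 + 5*x + 4)/(x^3 - 11*x^2 + 31*x - 21)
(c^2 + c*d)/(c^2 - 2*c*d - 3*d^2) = c/(c - 3*d)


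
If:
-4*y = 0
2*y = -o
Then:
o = 0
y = 0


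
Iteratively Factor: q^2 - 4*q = (q - 4)*(q)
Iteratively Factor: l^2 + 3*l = (l + 3)*(l)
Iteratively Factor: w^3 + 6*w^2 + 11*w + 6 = (w + 3)*(w^2 + 3*w + 2) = (w + 1)*(w + 3)*(w + 2)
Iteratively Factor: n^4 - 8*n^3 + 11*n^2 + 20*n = (n + 1)*(n^3 - 9*n^2 + 20*n) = (n - 5)*(n + 1)*(n^2 - 4*n) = n*(n - 5)*(n + 1)*(n - 4)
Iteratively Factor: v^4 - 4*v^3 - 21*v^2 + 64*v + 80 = (v + 4)*(v^3 - 8*v^2 + 11*v + 20) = (v - 5)*(v + 4)*(v^2 - 3*v - 4) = (v - 5)*(v - 4)*(v + 4)*(v + 1)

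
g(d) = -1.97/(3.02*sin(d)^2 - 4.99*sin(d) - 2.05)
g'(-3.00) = 6.89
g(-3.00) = 1.53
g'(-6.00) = -0.61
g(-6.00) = 0.61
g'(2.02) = -0.02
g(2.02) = 0.48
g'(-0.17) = -9.32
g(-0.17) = 1.76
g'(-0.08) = -4.04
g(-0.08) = 1.21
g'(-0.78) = -1.48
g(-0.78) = -0.67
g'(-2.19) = 0.70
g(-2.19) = -0.49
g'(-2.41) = 1.91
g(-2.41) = -0.75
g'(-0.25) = -31.12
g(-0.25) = 3.12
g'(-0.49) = -14.55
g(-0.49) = -2.04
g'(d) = -1.97*(-6.04*sin(d)*cos(d) + 4.99*cos(d))/(3.02*sin(d)^2 - 4.99*sin(d) - 2.05)^2 = (11.8988*sin(d) - 9.8303)*cos(d)/(-3.02*sin(d)^2 + 4.99*sin(d) + 2.05)^2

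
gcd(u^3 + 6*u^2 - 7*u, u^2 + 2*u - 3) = u - 1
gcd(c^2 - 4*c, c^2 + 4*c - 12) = 1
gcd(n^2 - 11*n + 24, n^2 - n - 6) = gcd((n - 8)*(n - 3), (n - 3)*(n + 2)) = n - 3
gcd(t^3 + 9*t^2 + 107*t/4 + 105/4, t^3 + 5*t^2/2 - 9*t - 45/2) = t^2 + 11*t/2 + 15/2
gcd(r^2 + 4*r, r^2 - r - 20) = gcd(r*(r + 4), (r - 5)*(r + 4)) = r + 4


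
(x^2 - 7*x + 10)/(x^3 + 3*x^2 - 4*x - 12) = (x - 5)/(x^2 + 5*x + 6)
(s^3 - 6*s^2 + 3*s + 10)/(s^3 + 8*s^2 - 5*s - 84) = (s^3 - 6*s^2 + 3*s + 10)/(s^3 + 8*s^2 - 5*s - 84)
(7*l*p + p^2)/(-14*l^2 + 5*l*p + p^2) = p/(-2*l + p)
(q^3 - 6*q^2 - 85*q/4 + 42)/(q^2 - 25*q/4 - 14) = (4*q^2 + 8*q - 21)/(4*q + 7)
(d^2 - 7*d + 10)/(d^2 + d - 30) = (d - 2)/(d + 6)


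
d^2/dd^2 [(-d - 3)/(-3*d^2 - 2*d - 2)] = 2*(4*(d + 3)*(3*d + 1)^2 - (9*d + 11)*(3*d^2 + 2*d + 2))/(3*d^2 + 2*d + 2)^3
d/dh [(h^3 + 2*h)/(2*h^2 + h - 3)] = (-h*(4*h + 1)*(h^2 + 2) + (3*h^2 + 2)*(2*h^2 + h - 3))/(2*h^2 + h - 3)^2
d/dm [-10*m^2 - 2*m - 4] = -20*m - 2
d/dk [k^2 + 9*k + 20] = 2*k + 9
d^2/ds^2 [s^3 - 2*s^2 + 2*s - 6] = 6*s - 4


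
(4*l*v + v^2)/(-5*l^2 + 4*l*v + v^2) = v*(4*l + v)/(-5*l^2 + 4*l*v + v^2)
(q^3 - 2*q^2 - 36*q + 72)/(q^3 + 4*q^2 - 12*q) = (q - 6)/q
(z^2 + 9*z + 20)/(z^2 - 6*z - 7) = (z^2 + 9*z + 20)/(z^2 - 6*z - 7)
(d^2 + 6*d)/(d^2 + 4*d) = (d + 6)/(d + 4)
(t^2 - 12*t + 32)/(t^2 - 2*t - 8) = (t - 8)/(t + 2)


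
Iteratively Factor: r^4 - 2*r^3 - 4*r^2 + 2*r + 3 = (r - 1)*(r^3 - r^2 - 5*r - 3) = (r - 1)*(r + 1)*(r^2 - 2*r - 3) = (r - 3)*(r - 1)*(r + 1)*(r + 1)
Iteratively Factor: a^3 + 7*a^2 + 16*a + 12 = (a + 2)*(a^2 + 5*a + 6) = (a + 2)^2*(a + 3)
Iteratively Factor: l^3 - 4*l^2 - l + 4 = (l - 1)*(l^2 - 3*l - 4) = (l - 1)*(l + 1)*(l - 4)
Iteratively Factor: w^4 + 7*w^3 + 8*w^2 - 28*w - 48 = (w + 3)*(w^3 + 4*w^2 - 4*w - 16) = (w + 2)*(w + 3)*(w^2 + 2*w - 8) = (w + 2)*(w + 3)*(w + 4)*(w - 2)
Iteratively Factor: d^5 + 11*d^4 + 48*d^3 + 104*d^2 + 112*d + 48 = (d + 2)*(d^4 + 9*d^3 + 30*d^2 + 44*d + 24) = (d + 2)^2*(d^3 + 7*d^2 + 16*d + 12) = (d + 2)^3*(d^2 + 5*d + 6) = (d + 2)^3*(d + 3)*(d + 2)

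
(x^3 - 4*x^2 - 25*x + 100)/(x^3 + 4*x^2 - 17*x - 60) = (x - 5)/(x + 3)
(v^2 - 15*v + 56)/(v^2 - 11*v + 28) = (v - 8)/(v - 4)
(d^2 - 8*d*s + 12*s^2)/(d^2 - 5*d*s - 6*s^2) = (d - 2*s)/(d + s)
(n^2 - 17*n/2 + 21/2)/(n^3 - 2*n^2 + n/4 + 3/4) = 2*(n - 7)/(2*n^2 - n - 1)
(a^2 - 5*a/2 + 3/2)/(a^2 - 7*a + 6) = (a - 3/2)/(a - 6)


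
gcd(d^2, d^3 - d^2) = d^2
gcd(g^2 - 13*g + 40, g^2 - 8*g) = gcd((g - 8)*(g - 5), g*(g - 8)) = g - 8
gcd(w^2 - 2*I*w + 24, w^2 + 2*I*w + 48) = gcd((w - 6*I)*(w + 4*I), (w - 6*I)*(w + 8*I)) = w - 6*I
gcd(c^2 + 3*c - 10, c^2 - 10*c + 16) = c - 2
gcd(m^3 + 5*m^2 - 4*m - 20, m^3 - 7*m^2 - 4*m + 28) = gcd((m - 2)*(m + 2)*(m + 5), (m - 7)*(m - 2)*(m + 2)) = m^2 - 4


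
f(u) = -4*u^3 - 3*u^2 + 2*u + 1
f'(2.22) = -70.46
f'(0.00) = 2.00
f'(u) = -12*u^2 - 6*u + 2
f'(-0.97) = -3.47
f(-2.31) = 29.68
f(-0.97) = -0.11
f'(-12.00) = -1654.00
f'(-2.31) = -48.17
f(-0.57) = -0.37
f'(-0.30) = 2.72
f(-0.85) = -0.41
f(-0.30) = 0.24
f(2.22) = -53.11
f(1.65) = -21.84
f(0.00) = 1.00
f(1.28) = -9.74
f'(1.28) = -25.34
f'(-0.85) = -1.57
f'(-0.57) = 1.52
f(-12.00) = 6457.00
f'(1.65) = -40.57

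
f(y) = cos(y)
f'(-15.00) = 0.65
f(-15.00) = -0.76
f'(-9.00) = 0.41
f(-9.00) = -0.91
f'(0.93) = -0.80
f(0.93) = 0.60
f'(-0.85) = 0.75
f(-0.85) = 0.66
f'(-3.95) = -0.72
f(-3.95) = -0.69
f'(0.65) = -0.61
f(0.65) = 0.80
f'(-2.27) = 0.77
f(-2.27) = -0.64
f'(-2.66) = 0.46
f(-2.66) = -0.89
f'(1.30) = -0.96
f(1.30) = 0.27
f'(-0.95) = 0.81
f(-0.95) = 0.58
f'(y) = -sin(y)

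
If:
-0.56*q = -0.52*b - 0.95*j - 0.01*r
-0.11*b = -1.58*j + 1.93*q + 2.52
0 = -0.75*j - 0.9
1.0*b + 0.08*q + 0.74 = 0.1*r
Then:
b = -0.30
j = -1.20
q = -2.27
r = 2.56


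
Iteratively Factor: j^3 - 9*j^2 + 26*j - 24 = (j - 4)*(j^2 - 5*j + 6) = (j - 4)*(j - 3)*(j - 2)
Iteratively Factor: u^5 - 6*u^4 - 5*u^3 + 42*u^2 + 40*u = (u)*(u^4 - 6*u^3 - 5*u^2 + 42*u + 40) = u*(u - 4)*(u^3 - 2*u^2 - 13*u - 10) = u*(u - 4)*(u + 1)*(u^2 - 3*u - 10) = u*(u - 4)*(u + 1)*(u + 2)*(u - 5)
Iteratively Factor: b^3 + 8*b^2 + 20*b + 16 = (b + 4)*(b^2 + 4*b + 4) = (b + 2)*(b + 4)*(b + 2)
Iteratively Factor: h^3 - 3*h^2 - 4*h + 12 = (h - 2)*(h^2 - h - 6) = (h - 2)*(h + 2)*(h - 3)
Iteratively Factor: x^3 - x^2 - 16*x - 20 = (x + 2)*(x^2 - 3*x - 10) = (x + 2)^2*(x - 5)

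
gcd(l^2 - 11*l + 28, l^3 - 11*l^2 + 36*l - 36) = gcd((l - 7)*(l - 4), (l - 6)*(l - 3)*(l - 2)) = 1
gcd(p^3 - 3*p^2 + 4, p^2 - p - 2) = p^2 - p - 2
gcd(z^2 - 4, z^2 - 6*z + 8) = z - 2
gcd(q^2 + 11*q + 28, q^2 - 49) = q + 7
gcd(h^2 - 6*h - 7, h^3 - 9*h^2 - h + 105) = h - 7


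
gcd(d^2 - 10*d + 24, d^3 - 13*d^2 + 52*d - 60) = d - 6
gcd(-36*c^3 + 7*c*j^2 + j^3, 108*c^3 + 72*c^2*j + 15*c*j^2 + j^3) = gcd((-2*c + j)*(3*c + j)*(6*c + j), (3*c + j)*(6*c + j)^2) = 18*c^2 + 9*c*j + j^2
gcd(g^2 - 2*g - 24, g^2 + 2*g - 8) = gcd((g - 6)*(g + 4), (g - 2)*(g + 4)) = g + 4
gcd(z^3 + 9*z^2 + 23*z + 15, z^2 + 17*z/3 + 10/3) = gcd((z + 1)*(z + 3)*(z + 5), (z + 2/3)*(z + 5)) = z + 5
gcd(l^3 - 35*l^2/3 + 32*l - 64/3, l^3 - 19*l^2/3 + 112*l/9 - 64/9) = l^2 - 11*l/3 + 8/3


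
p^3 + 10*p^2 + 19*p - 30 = (p - 1)*(p + 5)*(p + 6)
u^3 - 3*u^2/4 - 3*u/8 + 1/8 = (u - 1)*(u - 1/4)*(u + 1/2)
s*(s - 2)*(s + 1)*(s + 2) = s^4 + s^3 - 4*s^2 - 4*s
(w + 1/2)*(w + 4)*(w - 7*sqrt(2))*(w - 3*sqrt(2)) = w^4 - 10*sqrt(2)*w^3 + 9*w^3/2 - 45*sqrt(2)*w^2 + 44*w^2 - 20*sqrt(2)*w + 189*w + 84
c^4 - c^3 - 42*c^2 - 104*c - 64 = (c - 8)*(c + 1)*(c + 2)*(c + 4)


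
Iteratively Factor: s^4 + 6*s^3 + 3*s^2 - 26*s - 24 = (s + 4)*(s^3 + 2*s^2 - 5*s - 6) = (s - 2)*(s + 4)*(s^2 + 4*s + 3) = (s - 2)*(s + 1)*(s + 4)*(s + 3)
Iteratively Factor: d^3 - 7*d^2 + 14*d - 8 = (d - 2)*(d^2 - 5*d + 4) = (d - 4)*(d - 2)*(d - 1)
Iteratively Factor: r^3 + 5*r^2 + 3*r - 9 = (r + 3)*(r^2 + 2*r - 3) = (r - 1)*(r + 3)*(r + 3)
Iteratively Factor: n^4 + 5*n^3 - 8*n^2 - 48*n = (n - 3)*(n^3 + 8*n^2 + 16*n) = (n - 3)*(n + 4)*(n^2 + 4*n) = n*(n - 3)*(n + 4)*(n + 4)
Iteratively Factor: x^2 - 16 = (x - 4)*(x + 4)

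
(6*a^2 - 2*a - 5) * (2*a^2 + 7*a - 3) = 12*a^4 + 38*a^3 - 42*a^2 - 29*a + 15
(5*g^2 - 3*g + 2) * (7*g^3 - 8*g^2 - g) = 35*g^5 - 61*g^4 + 33*g^3 - 13*g^2 - 2*g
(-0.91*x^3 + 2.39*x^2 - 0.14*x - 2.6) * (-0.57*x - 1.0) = 0.5187*x^4 - 0.4523*x^3 - 2.3102*x^2 + 1.622*x + 2.6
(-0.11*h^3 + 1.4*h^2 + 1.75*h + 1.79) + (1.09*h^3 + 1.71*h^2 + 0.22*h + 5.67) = 0.98*h^3 + 3.11*h^2 + 1.97*h + 7.46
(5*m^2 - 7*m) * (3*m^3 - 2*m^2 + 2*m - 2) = 15*m^5 - 31*m^4 + 24*m^3 - 24*m^2 + 14*m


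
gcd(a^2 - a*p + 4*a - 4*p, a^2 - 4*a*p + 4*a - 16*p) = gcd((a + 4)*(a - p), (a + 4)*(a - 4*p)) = a + 4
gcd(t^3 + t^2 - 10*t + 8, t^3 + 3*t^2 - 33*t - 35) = 1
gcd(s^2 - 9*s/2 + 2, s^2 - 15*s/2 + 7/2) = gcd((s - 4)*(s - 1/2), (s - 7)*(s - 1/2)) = s - 1/2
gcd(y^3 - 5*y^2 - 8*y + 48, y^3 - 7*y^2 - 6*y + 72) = y^2 - y - 12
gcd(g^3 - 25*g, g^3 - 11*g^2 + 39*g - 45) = g - 5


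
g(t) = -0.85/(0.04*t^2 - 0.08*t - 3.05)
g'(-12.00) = -0.07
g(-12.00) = -0.23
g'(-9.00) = -0.82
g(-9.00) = -0.93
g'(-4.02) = -0.08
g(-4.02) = 0.41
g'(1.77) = 0.01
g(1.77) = 0.28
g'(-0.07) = -0.01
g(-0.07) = 0.28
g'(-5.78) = -0.29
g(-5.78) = 0.68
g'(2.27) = 0.01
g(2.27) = 0.28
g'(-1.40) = -0.02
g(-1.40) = 0.30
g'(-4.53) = -0.11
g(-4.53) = 0.46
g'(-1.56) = -0.02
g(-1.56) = 0.30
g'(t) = -0.85*(0.08 - 0.08*t)/(0.04*t^2 - 0.08*t - 3.05)^2 = 0.068*(t - 1)/(-0.04*t^2 + 0.08*t + 3.05)^2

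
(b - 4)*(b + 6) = b^2 + 2*b - 24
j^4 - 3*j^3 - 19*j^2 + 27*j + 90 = (j - 5)*(j - 3)*(j + 2)*(j + 3)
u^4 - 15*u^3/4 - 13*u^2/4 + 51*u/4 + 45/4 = (u - 3)^2*(u + 1)*(u + 5/4)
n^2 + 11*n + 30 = (n + 5)*(n + 6)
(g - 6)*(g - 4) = g^2 - 10*g + 24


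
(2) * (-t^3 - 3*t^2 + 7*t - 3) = -2*t^3 - 6*t^2 + 14*t - 6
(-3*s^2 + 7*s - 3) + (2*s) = -3*s^2 + 9*s - 3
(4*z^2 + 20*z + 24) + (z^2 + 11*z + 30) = 5*z^2 + 31*z + 54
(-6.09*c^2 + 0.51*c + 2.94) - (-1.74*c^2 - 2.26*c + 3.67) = -4.35*c^2 + 2.77*c - 0.73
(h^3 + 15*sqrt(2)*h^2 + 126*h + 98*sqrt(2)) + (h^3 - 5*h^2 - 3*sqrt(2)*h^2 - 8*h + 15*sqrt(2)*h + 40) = 2*h^3 - 5*h^2 + 12*sqrt(2)*h^2 + 15*sqrt(2)*h + 118*h + 40 + 98*sqrt(2)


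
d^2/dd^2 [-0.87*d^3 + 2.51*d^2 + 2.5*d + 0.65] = 5.02 - 5.22*d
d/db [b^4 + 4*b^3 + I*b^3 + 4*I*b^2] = b*(4*b^2 + 3*b*(4 + I) + 8*I)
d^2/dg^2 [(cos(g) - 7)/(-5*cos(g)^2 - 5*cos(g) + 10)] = (9*(1 - cos(2*g))^2*cos(g) - 29*(1 - cos(2*g))^2 + 45*cos(g) - 154*cos(2*g) - 3*cos(3*g) - 2*cos(5*g) + 114)/(20*(cos(g) - 1)^3*(cos(g) + 2)^3)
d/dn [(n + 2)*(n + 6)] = 2*n + 8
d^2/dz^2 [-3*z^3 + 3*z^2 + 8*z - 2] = 6 - 18*z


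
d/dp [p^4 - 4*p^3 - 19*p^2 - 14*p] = 4*p^3 - 12*p^2 - 38*p - 14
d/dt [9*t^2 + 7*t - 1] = 18*t + 7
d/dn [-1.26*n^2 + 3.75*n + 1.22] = 3.75 - 2.52*n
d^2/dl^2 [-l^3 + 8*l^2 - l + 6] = 16 - 6*l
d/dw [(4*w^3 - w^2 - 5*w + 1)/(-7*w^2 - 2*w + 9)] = (-28*w^4 - 16*w^3 + 75*w^2 - 4*w - 43)/(49*w^4 + 28*w^3 - 122*w^2 - 36*w + 81)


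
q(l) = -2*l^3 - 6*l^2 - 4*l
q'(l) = -6*l^2 - 12*l - 4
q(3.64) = -190.51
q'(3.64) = -127.18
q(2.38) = -70.47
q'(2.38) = -66.55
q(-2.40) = 2.69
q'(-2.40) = -9.76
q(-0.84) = 0.31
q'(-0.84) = 1.85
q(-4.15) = 56.21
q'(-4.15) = -57.54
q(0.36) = -2.31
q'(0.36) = -9.10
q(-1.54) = -0.77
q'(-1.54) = 0.25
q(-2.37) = 2.40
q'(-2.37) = -9.26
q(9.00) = -1980.00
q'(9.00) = -598.00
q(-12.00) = 2640.00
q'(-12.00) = -724.00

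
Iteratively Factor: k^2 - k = (k)*(k - 1)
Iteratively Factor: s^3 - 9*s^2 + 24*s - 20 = (s - 2)*(s^2 - 7*s + 10) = (s - 5)*(s - 2)*(s - 2)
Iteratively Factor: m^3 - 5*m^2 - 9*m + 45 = (m - 5)*(m^2 - 9) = (m - 5)*(m + 3)*(m - 3)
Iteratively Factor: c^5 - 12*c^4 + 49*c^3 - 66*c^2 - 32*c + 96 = (c - 4)*(c^4 - 8*c^3 + 17*c^2 + 2*c - 24) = (c - 4)*(c + 1)*(c^3 - 9*c^2 + 26*c - 24) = (c - 4)^2*(c + 1)*(c^2 - 5*c + 6) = (c - 4)^2*(c - 2)*(c + 1)*(c - 3)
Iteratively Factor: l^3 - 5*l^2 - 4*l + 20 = (l + 2)*(l^2 - 7*l + 10) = (l - 2)*(l + 2)*(l - 5)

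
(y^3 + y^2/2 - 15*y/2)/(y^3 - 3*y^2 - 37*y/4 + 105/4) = 2*y/(2*y - 7)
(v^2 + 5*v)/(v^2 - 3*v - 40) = v/(v - 8)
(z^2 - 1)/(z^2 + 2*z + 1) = (z - 1)/(z + 1)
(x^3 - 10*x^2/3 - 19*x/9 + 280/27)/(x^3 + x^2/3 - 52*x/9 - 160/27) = (3*x - 7)/(3*x + 4)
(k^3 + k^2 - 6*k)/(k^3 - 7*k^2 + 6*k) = (k^2 + k - 6)/(k^2 - 7*k + 6)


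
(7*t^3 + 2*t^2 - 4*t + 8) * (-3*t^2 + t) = -21*t^5 + t^4 + 14*t^3 - 28*t^2 + 8*t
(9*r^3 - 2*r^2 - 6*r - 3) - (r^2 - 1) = 9*r^3 - 3*r^2 - 6*r - 2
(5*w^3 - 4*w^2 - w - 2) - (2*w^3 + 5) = 3*w^3 - 4*w^2 - w - 7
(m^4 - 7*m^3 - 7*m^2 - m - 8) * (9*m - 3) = 9*m^5 - 66*m^4 - 42*m^3 + 12*m^2 - 69*m + 24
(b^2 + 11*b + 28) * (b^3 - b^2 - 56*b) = b^5 + 10*b^4 - 39*b^3 - 644*b^2 - 1568*b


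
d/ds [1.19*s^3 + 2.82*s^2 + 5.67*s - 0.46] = 3.57*s^2 + 5.64*s + 5.67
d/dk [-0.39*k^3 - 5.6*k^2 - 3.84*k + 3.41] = -1.17*k^2 - 11.2*k - 3.84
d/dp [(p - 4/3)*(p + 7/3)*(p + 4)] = 3*p^2 + 10*p + 8/9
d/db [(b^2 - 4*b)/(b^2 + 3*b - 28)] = 7/(b^2 + 14*b + 49)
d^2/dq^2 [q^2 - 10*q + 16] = 2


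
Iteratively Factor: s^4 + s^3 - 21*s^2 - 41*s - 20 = (s + 4)*(s^3 - 3*s^2 - 9*s - 5) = (s + 1)*(s + 4)*(s^2 - 4*s - 5) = (s + 1)^2*(s + 4)*(s - 5)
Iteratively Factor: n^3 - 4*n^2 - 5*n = (n - 5)*(n^2 + n) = n*(n - 5)*(n + 1)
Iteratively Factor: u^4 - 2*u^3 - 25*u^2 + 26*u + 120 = (u + 2)*(u^3 - 4*u^2 - 17*u + 60) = (u + 2)*(u + 4)*(u^2 - 8*u + 15) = (u - 5)*(u + 2)*(u + 4)*(u - 3)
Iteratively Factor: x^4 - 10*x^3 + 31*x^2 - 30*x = (x - 2)*(x^3 - 8*x^2 + 15*x) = (x - 5)*(x - 2)*(x^2 - 3*x) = x*(x - 5)*(x - 2)*(x - 3)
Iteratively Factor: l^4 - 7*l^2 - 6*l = (l - 3)*(l^3 + 3*l^2 + 2*l) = (l - 3)*(l + 1)*(l^2 + 2*l) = (l - 3)*(l + 1)*(l + 2)*(l)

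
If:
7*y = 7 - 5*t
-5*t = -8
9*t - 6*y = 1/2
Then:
No Solution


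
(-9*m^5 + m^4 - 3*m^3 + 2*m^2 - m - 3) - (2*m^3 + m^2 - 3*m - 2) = -9*m^5 + m^4 - 5*m^3 + m^2 + 2*m - 1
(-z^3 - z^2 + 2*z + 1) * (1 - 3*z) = 3*z^4 + 2*z^3 - 7*z^2 - z + 1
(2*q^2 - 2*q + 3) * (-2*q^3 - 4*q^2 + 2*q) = -4*q^5 - 4*q^4 + 6*q^3 - 16*q^2 + 6*q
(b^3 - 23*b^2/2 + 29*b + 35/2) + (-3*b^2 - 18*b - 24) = b^3 - 29*b^2/2 + 11*b - 13/2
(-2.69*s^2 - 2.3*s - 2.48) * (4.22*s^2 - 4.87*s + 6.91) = -11.3518*s^4 + 3.3943*s^3 - 17.8525*s^2 - 3.8154*s - 17.1368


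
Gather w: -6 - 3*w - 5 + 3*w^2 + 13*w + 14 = 3*w^2 + 10*w + 3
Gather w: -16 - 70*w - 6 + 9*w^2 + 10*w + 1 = 9*w^2 - 60*w - 21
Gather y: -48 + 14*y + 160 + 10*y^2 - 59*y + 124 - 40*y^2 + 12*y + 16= -30*y^2 - 33*y + 252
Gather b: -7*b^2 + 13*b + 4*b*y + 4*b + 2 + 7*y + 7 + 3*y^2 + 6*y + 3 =-7*b^2 + b*(4*y + 17) + 3*y^2 + 13*y + 12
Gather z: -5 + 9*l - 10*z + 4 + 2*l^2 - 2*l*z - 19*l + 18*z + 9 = 2*l^2 - 10*l + z*(8 - 2*l) + 8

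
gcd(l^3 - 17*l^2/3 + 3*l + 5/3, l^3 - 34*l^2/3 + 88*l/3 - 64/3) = 1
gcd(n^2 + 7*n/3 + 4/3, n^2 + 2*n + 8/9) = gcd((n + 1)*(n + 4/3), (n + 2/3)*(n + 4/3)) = n + 4/3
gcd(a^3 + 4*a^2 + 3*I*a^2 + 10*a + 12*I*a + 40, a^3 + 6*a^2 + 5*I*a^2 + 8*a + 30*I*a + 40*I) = a^2 + a*(4 + 5*I) + 20*I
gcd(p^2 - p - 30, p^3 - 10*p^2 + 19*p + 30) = p - 6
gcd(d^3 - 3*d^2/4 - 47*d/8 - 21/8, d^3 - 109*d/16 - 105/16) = d^2 - 5*d/4 - 21/4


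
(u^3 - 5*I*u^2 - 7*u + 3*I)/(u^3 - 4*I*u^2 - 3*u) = (u - I)/u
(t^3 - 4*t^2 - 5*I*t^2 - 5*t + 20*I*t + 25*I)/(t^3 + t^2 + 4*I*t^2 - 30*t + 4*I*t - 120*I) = (t^2 + t*(1 - 5*I) - 5*I)/(t^2 + t*(6 + 4*I) + 24*I)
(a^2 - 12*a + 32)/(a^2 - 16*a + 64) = (a - 4)/(a - 8)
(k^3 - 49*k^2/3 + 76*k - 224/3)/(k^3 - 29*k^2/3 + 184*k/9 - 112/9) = 3*(k - 8)/(3*k - 4)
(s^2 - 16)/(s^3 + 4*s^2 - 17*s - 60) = (s + 4)/(s^2 + 8*s + 15)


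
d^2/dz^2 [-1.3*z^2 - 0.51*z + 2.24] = -2.60000000000000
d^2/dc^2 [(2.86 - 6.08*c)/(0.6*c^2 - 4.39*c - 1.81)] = ((1.2*c - 4.39)*(2.4*c - 8.78)*(6.08*c - 2.86) + (21.888*c - 56.8144)*(-0.6*c^2 + 4.39*c + 1.81))/(-0.6*c^2 + 4.39*c + 1.81)^3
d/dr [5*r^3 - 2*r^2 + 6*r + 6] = 15*r^2 - 4*r + 6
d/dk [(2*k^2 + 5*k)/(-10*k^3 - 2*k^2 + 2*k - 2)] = (k*(2*k + 5)*(15*k^2 + 2*k - 1) - (4*k + 5)*(5*k^3 + k^2 - k + 1))/(2*(5*k^3 + k^2 - k + 1)^2)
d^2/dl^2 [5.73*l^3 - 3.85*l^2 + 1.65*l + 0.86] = 34.38*l - 7.7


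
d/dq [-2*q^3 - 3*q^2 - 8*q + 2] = -6*q^2 - 6*q - 8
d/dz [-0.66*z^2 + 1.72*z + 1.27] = 1.72 - 1.32*z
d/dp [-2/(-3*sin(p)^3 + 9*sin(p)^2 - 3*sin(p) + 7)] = 6*(-3*sin(p)^2 + 6*sin(p) - 1)*cos(p)/(3*sin(p)^3 - 9*sin(p)^2 + 3*sin(p) - 7)^2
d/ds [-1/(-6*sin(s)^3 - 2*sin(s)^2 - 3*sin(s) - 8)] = (-4*sin(s) + 9*cos(2*s) - 12)*cos(s)/(6*sin(s)^3 + 2*sin(s)^2 + 3*sin(s) + 8)^2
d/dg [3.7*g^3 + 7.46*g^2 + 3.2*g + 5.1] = 11.1*g^2 + 14.92*g + 3.2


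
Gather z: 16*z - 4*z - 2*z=10*z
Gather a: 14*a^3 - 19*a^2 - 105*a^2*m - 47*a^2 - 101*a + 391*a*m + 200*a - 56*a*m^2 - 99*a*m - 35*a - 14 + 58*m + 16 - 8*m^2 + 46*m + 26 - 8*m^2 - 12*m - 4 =14*a^3 + a^2*(-105*m - 66) + a*(-56*m^2 + 292*m + 64) - 16*m^2 + 92*m + 24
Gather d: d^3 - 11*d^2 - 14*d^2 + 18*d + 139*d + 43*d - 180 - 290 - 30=d^3 - 25*d^2 + 200*d - 500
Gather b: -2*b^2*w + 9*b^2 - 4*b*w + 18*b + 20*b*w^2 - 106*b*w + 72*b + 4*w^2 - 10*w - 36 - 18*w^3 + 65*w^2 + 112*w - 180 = b^2*(9 - 2*w) + b*(20*w^2 - 110*w + 90) - 18*w^3 + 69*w^2 + 102*w - 216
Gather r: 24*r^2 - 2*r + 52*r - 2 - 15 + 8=24*r^2 + 50*r - 9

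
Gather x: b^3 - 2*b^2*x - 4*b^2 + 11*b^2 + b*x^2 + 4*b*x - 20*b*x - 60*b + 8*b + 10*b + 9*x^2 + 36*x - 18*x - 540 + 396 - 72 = b^3 + 7*b^2 - 42*b + x^2*(b + 9) + x*(-2*b^2 - 16*b + 18) - 216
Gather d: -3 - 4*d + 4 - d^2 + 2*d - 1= -d^2 - 2*d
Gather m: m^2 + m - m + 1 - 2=m^2 - 1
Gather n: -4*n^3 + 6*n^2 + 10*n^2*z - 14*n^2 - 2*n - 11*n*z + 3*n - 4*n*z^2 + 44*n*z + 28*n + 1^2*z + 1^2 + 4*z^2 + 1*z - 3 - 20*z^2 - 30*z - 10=-4*n^3 + n^2*(10*z - 8) + n*(-4*z^2 + 33*z + 29) - 16*z^2 - 28*z - 12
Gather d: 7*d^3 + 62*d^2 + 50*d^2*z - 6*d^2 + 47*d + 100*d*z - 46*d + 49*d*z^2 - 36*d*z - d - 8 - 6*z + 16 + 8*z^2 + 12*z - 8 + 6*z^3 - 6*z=7*d^3 + d^2*(50*z + 56) + d*(49*z^2 + 64*z) + 6*z^3 + 8*z^2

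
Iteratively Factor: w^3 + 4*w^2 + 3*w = (w + 1)*(w^2 + 3*w) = w*(w + 1)*(w + 3)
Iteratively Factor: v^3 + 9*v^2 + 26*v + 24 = (v + 4)*(v^2 + 5*v + 6) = (v + 3)*(v + 4)*(v + 2)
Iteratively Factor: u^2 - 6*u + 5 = (u - 1)*(u - 5)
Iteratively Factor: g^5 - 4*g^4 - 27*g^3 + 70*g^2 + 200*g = (g - 5)*(g^4 + g^3 - 22*g^2 - 40*g) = (g - 5)*(g + 4)*(g^3 - 3*g^2 - 10*g) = (g - 5)*(g + 2)*(g + 4)*(g^2 - 5*g) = g*(g - 5)*(g + 2)*(g + 4)*(g - 5)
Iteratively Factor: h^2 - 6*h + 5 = (h - 5)*(h - 1)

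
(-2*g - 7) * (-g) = 2*g^2 + 7*g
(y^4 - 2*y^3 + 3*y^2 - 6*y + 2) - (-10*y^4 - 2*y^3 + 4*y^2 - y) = 11*y^4 - y^2 - 5*y + 2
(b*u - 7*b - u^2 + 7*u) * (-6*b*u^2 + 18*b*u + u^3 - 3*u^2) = -6*b^2*u^3 + 60*b^2*u^2 - 126*b^2*u + 7*b*u^4 - 70*b*u^3 + 147*b*u^2 - u^5 + 10*u^4 - 21*u^3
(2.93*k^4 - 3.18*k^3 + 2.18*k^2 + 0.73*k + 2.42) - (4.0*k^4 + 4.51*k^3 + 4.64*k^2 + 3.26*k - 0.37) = -1.07*k^4 - 7.69*k^3 - 2.46*k^2 - 2.53*k + 2.79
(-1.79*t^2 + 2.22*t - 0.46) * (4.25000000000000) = -7.6075*t^2 + 9.435*t - 1.955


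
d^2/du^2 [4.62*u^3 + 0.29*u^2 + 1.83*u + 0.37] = 27.72*u + 0.58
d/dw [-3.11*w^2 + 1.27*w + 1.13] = 1.27 - 6.22*w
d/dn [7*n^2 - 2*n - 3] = 14*n - 2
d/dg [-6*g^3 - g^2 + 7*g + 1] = -18*g^2 - 2*g + 7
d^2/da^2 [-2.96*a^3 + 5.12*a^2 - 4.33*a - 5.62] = 10.24 - 17.76*a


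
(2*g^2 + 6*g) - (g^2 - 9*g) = g^2 + 15*g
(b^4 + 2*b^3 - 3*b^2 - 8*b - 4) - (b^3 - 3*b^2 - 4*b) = b^4 + b^3 - 4*b - 4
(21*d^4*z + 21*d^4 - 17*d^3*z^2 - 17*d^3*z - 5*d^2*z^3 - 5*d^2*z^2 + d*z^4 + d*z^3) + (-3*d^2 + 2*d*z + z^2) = 21*d^4*z + 21*d^4 - 17*d^3*z^2 - 17*d^3*z - 5*d^2*z^3 - 5*d^2*z^2 - 3*d^2 + d*z^4 + d*z^3 + 2*d*z + z^2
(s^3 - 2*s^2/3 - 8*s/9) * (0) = 0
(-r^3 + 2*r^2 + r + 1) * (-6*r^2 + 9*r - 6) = 6*r^5 - 21*r^4 + 18*r^3 - 9*r^2 + 3*r - 6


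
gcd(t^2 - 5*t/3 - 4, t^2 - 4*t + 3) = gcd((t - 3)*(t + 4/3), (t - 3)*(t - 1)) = t - 3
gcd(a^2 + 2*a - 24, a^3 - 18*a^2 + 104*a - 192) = a - 4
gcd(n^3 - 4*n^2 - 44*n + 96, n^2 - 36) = n + 6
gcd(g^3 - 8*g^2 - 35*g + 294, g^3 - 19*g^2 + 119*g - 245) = g^2 - 14*g + 49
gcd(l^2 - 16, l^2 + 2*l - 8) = l + 4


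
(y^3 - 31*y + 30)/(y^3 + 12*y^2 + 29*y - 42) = (y - 5)/(y + 7)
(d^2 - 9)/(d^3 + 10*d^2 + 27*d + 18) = (d - 3)/(d^2 + 7*d + 6)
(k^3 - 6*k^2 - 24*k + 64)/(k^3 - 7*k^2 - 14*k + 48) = (k + 4)/(k + 3)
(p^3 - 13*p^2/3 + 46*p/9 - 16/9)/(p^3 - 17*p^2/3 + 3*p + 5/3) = (9*p^2 - 30*p + 16)/(3*(3*p^2 - 14*p - 5))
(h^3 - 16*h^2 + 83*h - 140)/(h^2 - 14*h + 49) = (h^2 - 9*h + 20)/(h - 7)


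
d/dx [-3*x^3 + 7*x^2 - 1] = x*(14 - 9*x)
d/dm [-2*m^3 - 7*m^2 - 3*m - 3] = -6*m^2 - 14*m - 3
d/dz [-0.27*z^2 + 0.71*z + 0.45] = 0.71 - 0.54*z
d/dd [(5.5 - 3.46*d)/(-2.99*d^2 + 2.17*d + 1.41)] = (-10.3454*d^2 + 32.89*d - 16.8136)/(8.9401*d^4 - 12.9766*d^3 - 3.7229*d^2 + 6.1194*d + 1.9881)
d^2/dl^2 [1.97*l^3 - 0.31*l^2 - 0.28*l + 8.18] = 11.82*l - 0.62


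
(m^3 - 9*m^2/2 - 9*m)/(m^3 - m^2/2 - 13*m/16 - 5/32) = 16*m*(-2*m^2 + 9*m + 18)/(-32*m^3 + 16*m^2 + 26*m + 5)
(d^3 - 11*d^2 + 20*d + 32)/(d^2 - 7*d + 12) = (d^2 - 7*d - 8)/(d - 3)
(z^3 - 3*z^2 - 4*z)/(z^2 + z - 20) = z*(z + 1)/(z + 5)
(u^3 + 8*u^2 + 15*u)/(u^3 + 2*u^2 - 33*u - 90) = u/(u - 6)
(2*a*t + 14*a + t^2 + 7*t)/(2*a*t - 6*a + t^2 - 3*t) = (t + 7)/(t - 3)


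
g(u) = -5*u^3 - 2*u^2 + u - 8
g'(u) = -15*u^2 - 4*u + 1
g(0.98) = -13.65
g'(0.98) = -17.33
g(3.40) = -224.24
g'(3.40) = -186.00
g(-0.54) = -8.34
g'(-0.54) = -1.21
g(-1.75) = 10.92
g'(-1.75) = -37.94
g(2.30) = -77.12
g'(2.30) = -87.55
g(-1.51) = 3.14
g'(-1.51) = -27.16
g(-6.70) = 1399.34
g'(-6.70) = -645.55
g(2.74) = -123.13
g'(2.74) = -122.57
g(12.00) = -8924.00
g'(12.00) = -2207.00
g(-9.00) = 3466.00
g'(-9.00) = -1178.00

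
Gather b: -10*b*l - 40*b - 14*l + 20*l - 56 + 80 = b*(-10*l - 40) + 6*l + 24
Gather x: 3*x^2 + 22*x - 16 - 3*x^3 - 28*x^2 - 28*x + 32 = -3*x^3 - 25*x^2 - 6*x + 16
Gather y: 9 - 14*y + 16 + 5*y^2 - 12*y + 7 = 5*y^2 - 26*y + 32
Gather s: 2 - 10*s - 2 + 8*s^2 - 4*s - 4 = 8*s^2 - 14*s - 4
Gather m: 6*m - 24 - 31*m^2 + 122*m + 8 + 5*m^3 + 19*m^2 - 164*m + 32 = 5*m^3 - 12*m^2 - 36*m + 16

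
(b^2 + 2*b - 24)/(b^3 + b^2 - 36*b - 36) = (b - 4)/(b^2 - 5*b - 6)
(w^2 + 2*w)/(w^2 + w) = (w + 2)/(w + 1)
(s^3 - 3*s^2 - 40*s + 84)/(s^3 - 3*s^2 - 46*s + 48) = (s^2 - 9*s + 14)/(s^2 - 9*s + 8)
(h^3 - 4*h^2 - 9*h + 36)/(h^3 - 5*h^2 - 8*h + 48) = (h - 3)/(h - 4)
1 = 1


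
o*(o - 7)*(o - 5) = o^3 - 12*o^2 + 35*o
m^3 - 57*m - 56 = (m - 8)*(m + 1)*(m + 7)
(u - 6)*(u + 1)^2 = u^3 - 4*u^2 - 11*u - 6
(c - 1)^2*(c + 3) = c^3 + c^2 - 5*c + 3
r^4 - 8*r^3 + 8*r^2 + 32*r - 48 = (r - 6)*(r - 2)^2*(r + 2)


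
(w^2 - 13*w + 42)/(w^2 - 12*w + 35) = (w - 6)/(w - 5)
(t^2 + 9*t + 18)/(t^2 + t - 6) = (t + 6)/(t - 2)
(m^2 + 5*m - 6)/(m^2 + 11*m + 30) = (m - 1)/(m + 5)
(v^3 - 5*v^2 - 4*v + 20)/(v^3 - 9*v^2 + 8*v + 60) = (v - 2)/(v - 6)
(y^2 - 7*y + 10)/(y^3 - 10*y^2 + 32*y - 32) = (y - 5)/(y^2 - 8*y + 16)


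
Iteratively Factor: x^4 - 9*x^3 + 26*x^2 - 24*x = (x)*(x^3 - 9*x^2 + 26*x - 24) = x*(x - 4)*(x^2 - 5*x + 6) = x*(x - 4)*(x - 3)*(x - 2)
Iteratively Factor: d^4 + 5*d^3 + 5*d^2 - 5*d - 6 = (d - 1)*(d^3 + 6*d^2 + 11*d + 6) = (d - 1)*(d + 2)*(d^2 + 4*d + 3) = (d - 1)*(d + 1)*(d + 2)*(d + 3)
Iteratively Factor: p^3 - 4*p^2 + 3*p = (p)*(p^2 - 4*p + 3) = p*(p - 1)*(p - 3)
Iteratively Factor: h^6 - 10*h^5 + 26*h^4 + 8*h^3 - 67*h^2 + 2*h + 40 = (h - 1)*(h^5 - 9*h^4 + 17*h^3 + 25*h^2 - 42*h - 40) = (h - 5)*(h - 1)*(h^4 - 4*h^3 - 3*h^2 + 10*h + 8) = (h - 5)*(h - 1)*(h + 1)*(h^3 - 5*h^2 + 2*h + 8) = (h - 5)*(h - 1)*(h + 1)^2*(h^2 - 6*h + 8) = (h - 5)*(h - 4)*(h - 1)*(h + 1)^2*(h - 2)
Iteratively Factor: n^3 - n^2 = (n - 1)*(n^2) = n*(n - 1)*(n)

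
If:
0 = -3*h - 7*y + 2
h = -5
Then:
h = -5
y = 17/7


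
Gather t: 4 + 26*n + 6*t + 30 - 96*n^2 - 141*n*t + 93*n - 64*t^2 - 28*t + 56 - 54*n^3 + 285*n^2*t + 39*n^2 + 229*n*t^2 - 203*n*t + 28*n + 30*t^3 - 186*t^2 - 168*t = -54*n^3 - 57*n^2 + 147*n + 30*t^3 + t^2*(229*n - 250) + t*(285*n^2 - 344*n - 190) + 90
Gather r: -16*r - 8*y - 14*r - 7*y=-30*r - 15*y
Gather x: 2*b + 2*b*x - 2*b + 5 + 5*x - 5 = x*(2*b + 5)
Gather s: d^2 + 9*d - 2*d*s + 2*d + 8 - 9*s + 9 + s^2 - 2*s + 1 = d^2 + 11*d + s^2 + s*(-2*d - 11) + 18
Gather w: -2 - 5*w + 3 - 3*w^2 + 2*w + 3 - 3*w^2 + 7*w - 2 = -6*w^2 + 4*w + 2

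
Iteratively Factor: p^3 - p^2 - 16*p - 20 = (p + 2)*(p^2 - 3*p - 10) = (p + 2)^2*(p - 5)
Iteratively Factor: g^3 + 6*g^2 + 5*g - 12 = (g + 3)*(g^2 + 3*g - 4) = (g + 3)*(g + 4)*(g - 1)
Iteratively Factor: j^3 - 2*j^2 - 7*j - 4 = (j - 4)*(j^2 + 2*j + 1) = (j - 4)*(j + 1)*(j + 1)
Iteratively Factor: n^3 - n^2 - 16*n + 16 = (n - 1)*(n^2 - 16) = (n - 1)*(n + 4)*(n - 4)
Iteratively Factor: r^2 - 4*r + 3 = (r - 3)*(r - 1)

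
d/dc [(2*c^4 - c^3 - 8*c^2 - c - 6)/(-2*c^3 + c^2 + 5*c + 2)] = (-4*c^6 + 4*c^5 + 13*c^4 + 2*c^3 - 81*c^2 - 20*c + 28)/(4*c^6 - 4*c^5 - 19*c^4 + 2*c^3 + 29*c^2 + 20*c + 4)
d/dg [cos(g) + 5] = -sin(g)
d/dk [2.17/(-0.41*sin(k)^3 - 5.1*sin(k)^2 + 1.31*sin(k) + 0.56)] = (2.6691*sin(k)^2 + 22.134*sin(k) - 2.8427)*cos(k)/(0.41*sin(k)^3 + 5.1*sin(k)^2 - 1.31*sin(k) - 0.56)^2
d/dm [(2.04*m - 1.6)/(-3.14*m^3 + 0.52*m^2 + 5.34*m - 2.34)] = (12.8112*m^3 - 16.1328*m^2 + 1.664*m + 3.7704)/(9.8596*m^6 - 3.2656*m^5 - 33.2648*m^4 + 20.2488*m^3 + 26.082*m^2 - 24.9912*m + 5.4756)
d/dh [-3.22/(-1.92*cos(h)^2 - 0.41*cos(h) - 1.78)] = (12.3648*cos(h) + 1.3202)*sin(h)/(1.92*cos(h)^2 + 0.41*cos(h) + 1.78)^2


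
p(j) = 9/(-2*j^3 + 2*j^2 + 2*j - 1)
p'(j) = 9*(6*j^2 - 4*j - 2)/(-2*j^3 + 2*j^2 + 2*j - 1)^2 = 18*(3*j^2 - 2*j - 1)/(2*j^3 - 2*j^2 - 2*j + 1)^2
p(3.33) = -0.20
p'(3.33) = 0.22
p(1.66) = -6.83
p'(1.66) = 40.93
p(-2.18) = 0.36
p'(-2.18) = 0.51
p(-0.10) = -7.64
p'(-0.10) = -9.99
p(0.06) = -10.31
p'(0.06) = -26.18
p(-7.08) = 0.01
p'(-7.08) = 0.00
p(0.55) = 24.18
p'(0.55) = -154.90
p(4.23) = -0.08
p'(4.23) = 0.07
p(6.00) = -0.03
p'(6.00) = 0.01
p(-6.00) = 0.02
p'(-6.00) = 0.01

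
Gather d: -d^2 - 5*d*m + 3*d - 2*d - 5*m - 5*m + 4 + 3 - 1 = -d^2 + d*(1 - 5*m) - 10*m + 6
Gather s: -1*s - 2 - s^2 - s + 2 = -s^2 - 2*s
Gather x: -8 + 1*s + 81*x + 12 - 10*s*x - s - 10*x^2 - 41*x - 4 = -10*x^2 + x*(40 - 10*s)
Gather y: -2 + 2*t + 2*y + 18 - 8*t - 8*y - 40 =-6*t - 6*y - 24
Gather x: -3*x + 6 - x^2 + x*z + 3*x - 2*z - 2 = -x^2 + x*z - 2*z + 4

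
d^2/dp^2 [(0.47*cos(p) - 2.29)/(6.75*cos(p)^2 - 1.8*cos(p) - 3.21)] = (-0.0376445711722679*cos(p)^5 + 0.723630111385213*cos(p)^4 - 0.178857100139899*cos(p)^3 - 0.733785898800476*cos(p)^2 + 0.369106525335874*cos(p) - 0.210083880054725)/(0.540640117899593*cos(p)^6 - 0.432512094319675*cos(p)^5 - 0.65597667638484*cos(p)^4 + 0.401114920065357*cos(p)^3 + 0.311953352769679*cos(p)^2 - 0.0978139450442658*cos(p) - 0.058144956220758)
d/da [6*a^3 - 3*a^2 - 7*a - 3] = 18*a^2 - 6*a - 7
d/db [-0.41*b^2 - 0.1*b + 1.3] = -0.82*b - 0.1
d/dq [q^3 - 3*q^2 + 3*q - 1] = 3*q^2 - 6*q + 3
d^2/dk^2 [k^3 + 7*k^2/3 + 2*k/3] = 6*k + 14/3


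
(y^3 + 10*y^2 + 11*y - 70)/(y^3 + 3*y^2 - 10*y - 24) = (y^3 + 10*y^2 + 11*y - 70)/(y^3 + 3*y^2 - 10*y - 24)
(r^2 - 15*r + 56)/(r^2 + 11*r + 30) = (r^2 - 15*r + 56)/(r^2 + 11*r + 30)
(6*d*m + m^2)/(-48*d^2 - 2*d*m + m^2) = -m/(8*d - m)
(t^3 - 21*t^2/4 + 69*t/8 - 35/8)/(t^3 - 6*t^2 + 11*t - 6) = (8*t^2 - 34*t + 35)/(8*(t^2 - 5*t + 6))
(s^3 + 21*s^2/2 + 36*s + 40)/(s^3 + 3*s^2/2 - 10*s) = (2*s^2 + 13*s + 20)/(s*(2*s - 5))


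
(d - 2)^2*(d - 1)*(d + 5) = d^4 - 17*d^2 + 36*d - 20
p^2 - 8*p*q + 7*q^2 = (p - 7*q)*(p - q)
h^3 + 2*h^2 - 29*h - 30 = (h - 5)*(h + 1)*(h + 6)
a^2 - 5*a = a*(a - 5)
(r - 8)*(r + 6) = r^2 - 2*r - 48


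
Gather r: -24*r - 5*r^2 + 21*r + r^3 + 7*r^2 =r^3 + 2*r^2 - 3*r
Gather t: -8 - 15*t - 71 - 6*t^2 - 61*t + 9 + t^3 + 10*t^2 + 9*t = t^3 + 4*t^2 - 67*t - 70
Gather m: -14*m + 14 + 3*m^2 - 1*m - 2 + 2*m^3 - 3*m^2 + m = 2*m^3 - 14*m + 12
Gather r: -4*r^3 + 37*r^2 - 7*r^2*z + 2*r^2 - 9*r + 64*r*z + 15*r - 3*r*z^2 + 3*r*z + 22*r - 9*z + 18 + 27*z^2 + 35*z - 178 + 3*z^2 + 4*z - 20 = -4*r^3 + r^2*(39 - 7*z) + r*(-3*z^2 + 67*z + 28) + 30*z^2 + 30*z - 180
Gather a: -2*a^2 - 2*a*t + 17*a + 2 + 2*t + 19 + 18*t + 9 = -2*a^2 + a*(17 - 2*t) + 20*t + 30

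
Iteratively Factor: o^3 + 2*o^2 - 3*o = (o)*(o^2 + 2*o - 3) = o*(o + 3)*(o - 1)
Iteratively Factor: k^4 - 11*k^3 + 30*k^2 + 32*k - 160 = (k - 4)*(k^3 - 7*k^2 + 2*k + 40) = (k - 4)*(k + 2)*(k^2 - 9*k + 20) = (k - 5)*(k - 4)*(k + 2)*(k - 4)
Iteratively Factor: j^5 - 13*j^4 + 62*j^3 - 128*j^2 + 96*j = (j - 4)*(j^4 - 9*j^3 + 26*j^2 - 24*j) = (j - 4)*(j - 3)*(j^3 - 6*j^2 + 8*j) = (j - 4)^2*(j - 3)*(j^2 - 2*j) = j*(j - 4)^2*(j - 3)*(j - 2)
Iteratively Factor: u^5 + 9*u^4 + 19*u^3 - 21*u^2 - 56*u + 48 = (u + 4)*(u^4 + 5*u^3 - u^2 - 17*u + 12) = (u + 3)*(u + 4)*(u^3 + 2*u^2 - 7*u + 4) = (u + 3)*(u + 4)^2*(u^2 - 2*u + 1) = (u - 1)*(u + 3)*(u + 4)^2*(u - 1)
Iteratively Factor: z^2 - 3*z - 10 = (z + 2)*(z - 5)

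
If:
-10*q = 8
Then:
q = -4/5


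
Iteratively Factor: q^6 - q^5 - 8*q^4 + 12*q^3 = (q)*(q^5 - q^4 - 8*q^3 + 12*q^2) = q^2*(q^4 - q^3 - 8*q^2 + 12*q) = q^2*(q - 2)*(q^3 + q^2 - 6*q) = q^3*(q - 2)*(q^2 + q - 6) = q^3*(q - 2)^2*(q + 3)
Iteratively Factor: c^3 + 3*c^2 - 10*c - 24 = (c + 2)*(c^2 + c - 12) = (c - 3)*(c + 2)*(c + 4)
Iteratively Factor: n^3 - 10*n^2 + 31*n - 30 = (n - 5)*(n^2 - 5*n + 6) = (n - 5)*(n - 3)*(n - 2)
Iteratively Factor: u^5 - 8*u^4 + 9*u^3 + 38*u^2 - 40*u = (u - 1)*(u^4 - 7*u^3 + 2*u^2 + 40*u) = (u - 5)*(u - 1)*(u^3 - 2*u^2 - 8*u) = (u - 5)*(u - 1)*(u + 2)*(u^2 - 4*u) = (u - 5)*(u - 4)*(u - 1)*(u + 2)*(u)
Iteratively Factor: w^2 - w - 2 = (w + 1)*(w - 2)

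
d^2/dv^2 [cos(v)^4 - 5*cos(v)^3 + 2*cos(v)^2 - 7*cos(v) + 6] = 43*cos(v)/4 - 4*cos(2*v)^2 - 6*cos(2*v) + 45*cos(3*v)/4 + 2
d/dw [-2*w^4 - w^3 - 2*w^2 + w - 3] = -8*w^3 - 3*w^2 - 4*w + 1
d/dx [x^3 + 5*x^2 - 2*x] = 3*x^2 + 10*x - 2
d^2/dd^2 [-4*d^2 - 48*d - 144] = -8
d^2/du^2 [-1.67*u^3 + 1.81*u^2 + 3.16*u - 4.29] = 3.62 - 10.02*u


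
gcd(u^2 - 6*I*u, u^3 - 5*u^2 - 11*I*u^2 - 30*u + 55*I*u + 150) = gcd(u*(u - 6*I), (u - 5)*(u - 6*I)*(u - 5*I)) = u - 6*I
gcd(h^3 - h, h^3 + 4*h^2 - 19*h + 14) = h - 1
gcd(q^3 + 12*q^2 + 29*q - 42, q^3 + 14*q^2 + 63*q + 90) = q + 6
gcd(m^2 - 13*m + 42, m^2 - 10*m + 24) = m - 6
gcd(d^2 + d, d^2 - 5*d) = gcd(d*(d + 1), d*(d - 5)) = d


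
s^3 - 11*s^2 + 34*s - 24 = (s - 6)*(s - 4)*(s - 1)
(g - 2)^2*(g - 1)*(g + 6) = g^4 + g^3 - 22*g^2 + 44*g - 24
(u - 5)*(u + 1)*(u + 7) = u^3 + 3*u^2 - 33*u - 35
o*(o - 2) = o^2 - 2*o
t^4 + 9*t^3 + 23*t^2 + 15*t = t*(t + 1)*(t + 3)*(t + 5)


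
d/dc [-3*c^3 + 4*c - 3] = 4 - 9*c^2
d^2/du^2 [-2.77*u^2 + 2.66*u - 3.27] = -5.54000000000000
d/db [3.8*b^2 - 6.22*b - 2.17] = 7.6*b - 6.22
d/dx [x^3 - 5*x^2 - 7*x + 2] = 3*x^2 - 10*x - 7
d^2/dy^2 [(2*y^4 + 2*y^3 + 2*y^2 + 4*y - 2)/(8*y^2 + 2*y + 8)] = 2*(16*y^6 + 12*y^5 + 51*y^4 + 45*y^3 + 12*y^2 - 60*y + 23)/(64*y^6 + 48*y^5 + 204*y^4 + 97*y^3 + 204*y^2 + 48*y + 64)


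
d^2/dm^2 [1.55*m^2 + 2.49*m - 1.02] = 3.10000000000000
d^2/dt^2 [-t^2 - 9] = -2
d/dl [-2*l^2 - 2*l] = -4*l - 2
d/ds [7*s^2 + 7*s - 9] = 14*s + 7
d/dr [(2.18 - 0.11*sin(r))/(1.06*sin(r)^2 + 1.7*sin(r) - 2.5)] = (0.1166*sin(r)^2 - 4.6216*sin(r) - 3.431)*cos(r)/(1.1236*sin(r)^4 + 3.604*sin(r)^3 - 2.41*sin(r)^2 - 8.5*sin(r) + 6.25)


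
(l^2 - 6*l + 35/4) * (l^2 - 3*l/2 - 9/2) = l^4 - 15*l^3/2 + 53*l^2/4 + 111*l/8 - 315/8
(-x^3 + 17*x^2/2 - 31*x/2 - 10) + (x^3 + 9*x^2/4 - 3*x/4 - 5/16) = 43*x^2/4 - 65*x/4 - 165/16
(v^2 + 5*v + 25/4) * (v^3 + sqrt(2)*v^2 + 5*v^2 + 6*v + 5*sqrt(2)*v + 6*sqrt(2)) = v^5 + sqrt(2)*v^4 + 10*v^4 + 10*sqrt(2)*v^3 + 149*v^3/4 + 149*sqrt(2)*v^2/4 + 245*v^2/4 + 75*v/2 + 245*sqrt(2)*v/4 + 75*sqrt(2)/2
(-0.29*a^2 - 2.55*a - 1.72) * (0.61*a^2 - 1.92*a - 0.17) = -0.1769*a^4 - 0.9987*a^3 + 3.8961*a^2 + 3.7359*a + 0.2924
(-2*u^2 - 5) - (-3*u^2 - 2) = u^2 - 3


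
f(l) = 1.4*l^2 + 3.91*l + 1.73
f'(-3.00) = -4.49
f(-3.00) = 2.60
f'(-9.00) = -21.29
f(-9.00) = 79.94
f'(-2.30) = -2.53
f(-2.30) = 0.14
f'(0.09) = 4.16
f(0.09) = 2.09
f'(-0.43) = 2.71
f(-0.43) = 0.31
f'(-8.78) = -20.67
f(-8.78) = 75.32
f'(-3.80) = -6.73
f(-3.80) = 7.09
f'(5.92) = 20.49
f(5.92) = 73.94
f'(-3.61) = -6.20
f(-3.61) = 5.86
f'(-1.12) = 0.77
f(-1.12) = -0.89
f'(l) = 2.8*l + 3.91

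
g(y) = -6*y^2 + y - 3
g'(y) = 1 - 12*y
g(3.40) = -68.96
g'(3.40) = -39.80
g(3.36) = -67.38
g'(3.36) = -39.32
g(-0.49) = -4.93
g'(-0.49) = 6.88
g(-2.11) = -31.82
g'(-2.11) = 26.32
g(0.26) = -3.15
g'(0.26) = -2.12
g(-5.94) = -220.64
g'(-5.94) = 72.28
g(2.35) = -33.78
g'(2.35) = -27.20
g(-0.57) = -5.52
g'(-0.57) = 7.84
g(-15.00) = -1368.00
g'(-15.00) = 181.00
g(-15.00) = -1368.00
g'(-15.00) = 181.00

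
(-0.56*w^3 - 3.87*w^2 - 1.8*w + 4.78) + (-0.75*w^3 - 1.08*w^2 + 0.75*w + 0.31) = -1.31*w^3 - 4.95*w^2 - 1.05*w + 5.09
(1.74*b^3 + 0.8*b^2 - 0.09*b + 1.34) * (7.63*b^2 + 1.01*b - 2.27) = 13.2762*b^5 + 7.8614*b^4 - 3.8285*b^3 + 8.3173*b^2 + 1.5577*b - 3.0418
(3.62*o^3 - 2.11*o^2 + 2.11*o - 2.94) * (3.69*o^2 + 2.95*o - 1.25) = 13.3578*o^5 + 2.8931*o^4 - 2.9636*o^3 - 1.9866*o^2 - 11.3105*o + 3.675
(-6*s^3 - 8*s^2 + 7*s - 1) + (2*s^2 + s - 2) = -6*s^3 - 6*s^2 + 8*s - 3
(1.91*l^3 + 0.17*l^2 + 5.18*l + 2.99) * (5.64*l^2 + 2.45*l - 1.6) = 10.7724*l^5 + 5.6383*l^4 + 26.5757*l^3 + 29.2826*l^2 - 0.962499999999999*l - 4.784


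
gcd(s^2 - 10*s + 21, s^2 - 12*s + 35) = s - 7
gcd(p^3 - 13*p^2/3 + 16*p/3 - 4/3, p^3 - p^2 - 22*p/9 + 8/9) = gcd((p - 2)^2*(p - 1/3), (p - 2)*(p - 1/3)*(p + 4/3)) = p^2 - 7*p/3 + 2/3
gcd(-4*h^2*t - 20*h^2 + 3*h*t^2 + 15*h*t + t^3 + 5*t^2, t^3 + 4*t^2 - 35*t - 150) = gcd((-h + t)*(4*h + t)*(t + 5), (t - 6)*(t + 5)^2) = t + 5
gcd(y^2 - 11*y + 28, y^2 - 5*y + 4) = y - 4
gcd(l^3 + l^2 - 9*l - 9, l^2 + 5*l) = 1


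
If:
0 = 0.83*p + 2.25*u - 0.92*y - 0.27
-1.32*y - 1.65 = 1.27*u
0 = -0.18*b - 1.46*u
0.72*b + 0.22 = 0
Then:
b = -0.31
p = -1.20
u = 0.04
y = -1.29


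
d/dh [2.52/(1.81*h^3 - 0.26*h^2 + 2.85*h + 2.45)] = (-13.6836*h^2 + 1.3104*h - 7.182)/(1.81*h^3 - 0.26*h^2 + 2.85*h + 2.45)^2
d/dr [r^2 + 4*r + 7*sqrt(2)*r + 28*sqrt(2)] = 2*r + 4 + 7*sqrt(2)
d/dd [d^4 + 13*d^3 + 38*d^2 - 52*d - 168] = 4*d^3 + 39*d^2 + 76*d - 52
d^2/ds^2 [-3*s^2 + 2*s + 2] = -6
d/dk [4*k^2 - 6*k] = 8*k - 6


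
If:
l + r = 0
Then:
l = -r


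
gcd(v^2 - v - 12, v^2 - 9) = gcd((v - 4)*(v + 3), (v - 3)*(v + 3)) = v + 3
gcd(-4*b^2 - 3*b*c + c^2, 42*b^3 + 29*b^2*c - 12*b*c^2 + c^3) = b + c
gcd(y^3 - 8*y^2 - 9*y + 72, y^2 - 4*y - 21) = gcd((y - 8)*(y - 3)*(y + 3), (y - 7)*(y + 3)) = y + 3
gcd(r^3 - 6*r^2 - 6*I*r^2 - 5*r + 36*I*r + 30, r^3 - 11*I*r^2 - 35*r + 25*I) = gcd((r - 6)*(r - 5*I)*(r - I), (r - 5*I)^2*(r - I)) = r^2 - 6*I*r - 5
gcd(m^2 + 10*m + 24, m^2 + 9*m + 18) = m + 6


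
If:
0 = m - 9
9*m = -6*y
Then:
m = 9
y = -27/2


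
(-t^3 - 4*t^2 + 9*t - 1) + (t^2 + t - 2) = -t^3 - 3*t^2 + 10*t - 3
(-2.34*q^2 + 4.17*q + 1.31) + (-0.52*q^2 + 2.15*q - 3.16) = -2.86*q^2 + 6.32*q - 1.85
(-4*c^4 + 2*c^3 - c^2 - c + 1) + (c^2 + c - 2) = -4*c^4 + 2*c^3 - 1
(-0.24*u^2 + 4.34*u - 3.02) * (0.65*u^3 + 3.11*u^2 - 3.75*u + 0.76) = -0.156*u^5 + 2.0746*u^4 + 12.4344*u^3 - 25.8496*u^2 + 14.6234*u - 2.2952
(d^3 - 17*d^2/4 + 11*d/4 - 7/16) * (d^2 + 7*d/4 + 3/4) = d^5 - 5*d^4/2 - 63*d^3/16 + 19*d^2/16 + 83*d/64 - 21/64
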